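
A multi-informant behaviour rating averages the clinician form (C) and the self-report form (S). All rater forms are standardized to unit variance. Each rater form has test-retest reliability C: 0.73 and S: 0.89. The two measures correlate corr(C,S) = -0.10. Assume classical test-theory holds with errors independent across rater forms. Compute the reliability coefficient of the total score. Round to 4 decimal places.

0.7889

Var(C+S) = 2 + 2·[(-0.10)] = 2 − 0.2 = 1.8.
Under uncorrelated errors the observed covariances equal the true-score covariances, so only the own-variance terms attenuate.
True-score variance = [0.73 + 0.89] − 0.2 = 1.62 − 0.2 = 1.42.
Reliability = 1.42 / 1.8 = 0.7889.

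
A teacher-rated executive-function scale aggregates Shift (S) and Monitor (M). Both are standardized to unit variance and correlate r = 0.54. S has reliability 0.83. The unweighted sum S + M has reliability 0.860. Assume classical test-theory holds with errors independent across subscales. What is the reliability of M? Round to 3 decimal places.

0.739

Var(S+M) = 2 + 2·0.54 = 3.080.
True-score variance = ρ_S + ρ_M + 2·0.54, so 0.860 = (0.83 + ρ_M + 1.08) / 3.080.
ρ_M = 0.860·3.080 − 0.83 − 1.08 = 0.739.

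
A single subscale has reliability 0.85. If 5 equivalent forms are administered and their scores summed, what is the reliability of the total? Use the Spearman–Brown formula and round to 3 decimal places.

0.966

ρ_k = kρ / (1 + (k−1)ρ) = 5·0.85 / (1 + 4·0.85) = 4.250 / 4.400 = 0.966.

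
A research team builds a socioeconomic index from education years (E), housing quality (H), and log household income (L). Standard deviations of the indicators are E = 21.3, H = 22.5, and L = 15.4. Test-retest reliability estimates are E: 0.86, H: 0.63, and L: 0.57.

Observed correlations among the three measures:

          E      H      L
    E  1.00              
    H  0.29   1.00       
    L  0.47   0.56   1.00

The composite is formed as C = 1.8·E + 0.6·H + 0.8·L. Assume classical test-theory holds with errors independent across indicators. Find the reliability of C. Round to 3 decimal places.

0.876

Var(C) = 1.8²·21.3² + 0.6²·22.5² + 0.8²·15.4² + 2·[1.08·21.3·22.5·0.29 + 1.44·21.3·15.4·0.47 + 0.48·22.5·15.4·0.56] = 1803.99 + 930.488 = 2734.48.
Because errors are independent across components, Cov(Tᵢ,Tⱼ) = Cov(Xᵢ,Xⱼ); the off-diagonal part of the true-score variance is the same as above.
True-score variance = [1.8²·21.3²·0.86 + 0.6²·22.5²·0.63 + 0.8²·15.4²·0.57] + 930.488 = 1465.5 + 930.488 = 2395.98.
Reliability = 2395.98 / 2734.48 = 0.876.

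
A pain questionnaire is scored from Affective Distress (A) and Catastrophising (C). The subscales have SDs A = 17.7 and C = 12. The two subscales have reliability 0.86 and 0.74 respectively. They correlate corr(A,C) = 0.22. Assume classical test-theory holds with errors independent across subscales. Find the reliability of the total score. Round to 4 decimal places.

0.8524

Var(A+C) = 17.7² + 12² + 2·[17.7·12·0.22] = 457.29 + 93.456 = 550.746.
With uncorrelated errors the cross-covariances are all true-score covariance, so they carry over unchanged; only the diagonal terms shrink to ρᵢσᵢ².
True-score variance = [17.7²·0.86 + 12²·0.74] + 93.456 = 375.989 + 93.456 = 469.445.
Reliability = 469.445 / 550.746 = 0.8524.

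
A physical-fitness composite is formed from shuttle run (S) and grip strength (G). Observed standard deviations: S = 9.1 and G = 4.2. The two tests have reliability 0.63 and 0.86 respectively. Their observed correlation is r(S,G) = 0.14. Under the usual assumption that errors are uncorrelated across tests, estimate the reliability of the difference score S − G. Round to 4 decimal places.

0.6311

Var(S−G) = 9.1² + 4.2² − 2·9.1·4.2·0.14 = 100.45 − 10.7016 = 89.7484.
With uncorrelated errors the cross-covariances are all true-score covariance, so they carry over unchanged; only the diagonal terms shrink to ρᵢσᵢ².
True-score variance = [9.1²·0.63 + 4.2²·0.86] − 10.7016 = 67.3407 − 10.7016 = 56.6391.
Reliability = 56.6391 / 89.7484 = 0.6311.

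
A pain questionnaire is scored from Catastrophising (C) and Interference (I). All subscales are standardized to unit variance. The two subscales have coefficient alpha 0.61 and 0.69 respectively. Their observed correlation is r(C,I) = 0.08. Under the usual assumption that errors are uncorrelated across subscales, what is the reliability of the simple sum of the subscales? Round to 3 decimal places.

0.676

Var(C+I) = 2 + 2·[0.08] = 2 + 0.16 = 2.16.
Under uncorrelated errors the observed covariances equal the true-score covariances, so only the own-variance terms attenuate.
True-score variance = [0.61 + 0.69] + 0.16 = 1.3 + 0.16 = 1.46.
Reliability = 1.46 / 2.16 = 0.676.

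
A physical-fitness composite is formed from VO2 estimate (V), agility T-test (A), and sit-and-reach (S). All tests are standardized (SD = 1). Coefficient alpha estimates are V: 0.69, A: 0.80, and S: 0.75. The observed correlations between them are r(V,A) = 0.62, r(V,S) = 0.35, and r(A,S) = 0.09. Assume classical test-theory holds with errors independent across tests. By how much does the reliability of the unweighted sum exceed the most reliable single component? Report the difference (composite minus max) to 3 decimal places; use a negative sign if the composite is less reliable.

Var(sum) = 3 + 2.12 = 5.12; true-score variance = 2.24 + 2.12 = 4.36; composite reliability = 0.8516.
Max component reliability = 0.8000.
Difference = 0.8516 − 0.8000 = 0.052.

0.052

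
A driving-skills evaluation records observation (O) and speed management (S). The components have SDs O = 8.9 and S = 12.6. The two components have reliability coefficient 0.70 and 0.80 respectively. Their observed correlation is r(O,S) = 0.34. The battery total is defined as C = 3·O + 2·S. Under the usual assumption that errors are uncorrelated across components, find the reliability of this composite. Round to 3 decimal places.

0.811

Var(C) = 3²·8.9² + 2²·12.6² + 2·[6·8.9·12.6·0.34] = 1347.93 + 457.531 = 1805.46.
Because errors are independent across components, Cov(Tᵢ,Tⱼ) = Cov(Xᵢ,Xⱼ); the off-diagonal part of the true-score variance is the same as above.
True-score variance = [3²·8.9²·0.70 + 2²·12.6²·0.80] + 457.531 = 1007.06 + 457.531 = 1464.59.
Reliability = 1464.59 / 1805.46 = 0.811.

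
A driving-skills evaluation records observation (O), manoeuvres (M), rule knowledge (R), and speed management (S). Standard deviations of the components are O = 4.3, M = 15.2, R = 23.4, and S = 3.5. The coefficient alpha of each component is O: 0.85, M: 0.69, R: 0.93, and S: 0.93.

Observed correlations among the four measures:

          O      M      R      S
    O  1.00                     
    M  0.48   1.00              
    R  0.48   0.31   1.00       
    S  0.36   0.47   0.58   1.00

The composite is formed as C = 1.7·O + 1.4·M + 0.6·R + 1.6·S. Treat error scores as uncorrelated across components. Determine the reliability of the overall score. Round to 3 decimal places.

Var(C) = 1.7²·4.3² + 1.4²·15.2² + 0.6²·23.4² + 1.6²·3.5² + 2·[2.38·4.3·15.2·0.48 + 1.02·4.3·23.4·0.48 + 2.72·4.3·3.5·0.36 + 0.84·15.2·23.4·0.31 + 2.24·15.2·3.5·0.47 + 0.96·23.4·3.5·0.58] = 734.756 + 665.795 = 1400.55.
Under uncorrelated errors the observed covariances equal the true-score covariances, so only the own-variance terms attenuate.
True-score variance = [1.7²·4.3²·0.85 + 1.4²·15.2²·0.69 + 0.6²·23.4²·0.93 + 1.6²·3.5²·0.93] + 665.795 = 570.367 + 665.795 = 1236.16.
Reliability = 1236.16 / 1400.55 = 0.883.

0.883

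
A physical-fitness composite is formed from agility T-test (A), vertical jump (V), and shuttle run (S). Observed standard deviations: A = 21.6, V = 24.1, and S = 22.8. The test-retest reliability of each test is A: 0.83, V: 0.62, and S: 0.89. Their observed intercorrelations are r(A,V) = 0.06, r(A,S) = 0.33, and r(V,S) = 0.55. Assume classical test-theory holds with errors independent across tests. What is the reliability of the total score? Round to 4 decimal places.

0.8604

Var(A+V+S) = 21.6² + 24.1² + 22.8² + 2·[21.6·24.1·0.06 + 21.6·22.8·0.33 + 24.1·22.8·0.55] = 1567.21 + 991.932 = 2559.14.
Because errors are independent across components, Cov(Tᵢ,Tⱼ) = Cov(Xᵢ,Xⱼ); the off-diagonal part of the true-score variance is the same as above.
True-score variance = [21.6²·0.83 + 24.1²·0.62 + 22.8²·0.89] + 991.932 = 1210 + 991.932 = 2201.94.
Reliability = 2201.94 / 2559.14 = 0.8604.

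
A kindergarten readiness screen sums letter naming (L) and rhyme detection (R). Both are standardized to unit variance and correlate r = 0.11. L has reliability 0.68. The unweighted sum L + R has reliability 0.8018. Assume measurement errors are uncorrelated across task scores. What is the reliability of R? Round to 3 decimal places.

0.880

Var(L+R) = 2 + 2·0.11 = 2.220.
True-score variance = ρ_L + ρ_R + 2·0.11, so 0.8018 = (0.68 + ρ_R + 0.22) / 2.220.
ρ_R = 0.8018·2.220 − 0.68 − 0.22 = 0.880.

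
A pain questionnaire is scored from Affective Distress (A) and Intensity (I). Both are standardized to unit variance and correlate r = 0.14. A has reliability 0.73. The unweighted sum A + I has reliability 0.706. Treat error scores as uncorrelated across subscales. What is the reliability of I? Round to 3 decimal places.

0.600

Var(A+I) = 2 + 2·0.14 = 2.280.
True-score variance = ρ_A + ρ_I + 2·0.14, so 0.706 = (0.73 + ρ_I + 0.28) / 2.280.
ρ_I = 0.706·2.280 − 0.73 − 0.28 = 0.600.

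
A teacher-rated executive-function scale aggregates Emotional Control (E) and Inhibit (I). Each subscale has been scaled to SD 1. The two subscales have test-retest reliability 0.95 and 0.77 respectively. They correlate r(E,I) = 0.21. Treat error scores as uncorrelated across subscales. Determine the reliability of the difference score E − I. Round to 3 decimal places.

Var(E−I) = 1 + 1 − 2·0.21 = 2 − 0.42 = 1.58.
Because errors are independent across components, Cov(Tᵢ,Tⱼ) = Cov(Xᵢ,Xⱼ); the off-diagonal part of the true-score variance is the same as above.
True-score variance = [0.95 + 0.77] − 0.42 = 1.72 − 0.42 = 1.3.
Reliability = 1.3 / 1.58 = 0.823.

0.823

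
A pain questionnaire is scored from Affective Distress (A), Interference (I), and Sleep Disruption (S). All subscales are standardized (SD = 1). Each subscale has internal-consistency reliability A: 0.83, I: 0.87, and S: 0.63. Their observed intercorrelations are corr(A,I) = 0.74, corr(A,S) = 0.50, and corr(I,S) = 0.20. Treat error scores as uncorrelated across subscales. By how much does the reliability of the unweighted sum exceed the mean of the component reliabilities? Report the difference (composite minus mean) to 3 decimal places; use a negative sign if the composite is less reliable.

Var(sum) = 3 + 2.88 = 5.88; true-score variance = 2.33 + 2.88 = 5.21; composite reliability = 0.8861.
Mean component reliability = 0.7767.
Difference = 0.8861 − 0.7767 = 0.109.

0.109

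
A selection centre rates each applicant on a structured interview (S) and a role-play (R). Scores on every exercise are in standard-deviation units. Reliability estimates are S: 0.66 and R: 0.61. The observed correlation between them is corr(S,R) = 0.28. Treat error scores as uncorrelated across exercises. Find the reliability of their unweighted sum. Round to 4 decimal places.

0.7148

Var(S+R) = 2 + 2·[0.28] = 2 + 0.56 = 2.56.
Under uncorrelated errors the observed covariances equal the true-score covariances, so only the own-variance terms attenuate.
True-score variance = [0.66 + 0.61] + 0.56 = 1.27 + 0.56 = 1.83.
Reliability = 1.83 / 2.56 = 0.7148.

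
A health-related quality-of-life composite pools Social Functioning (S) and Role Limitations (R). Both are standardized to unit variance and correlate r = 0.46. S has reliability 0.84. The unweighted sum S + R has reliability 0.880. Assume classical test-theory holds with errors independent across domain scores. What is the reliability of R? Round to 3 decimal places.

0.810

Var(S+R) = 2 + 2·0.46 = 2.920.
True-score variance = ρ_S + ρ_R + 2·0.46, so 0.880 = (0.84 + ρ_R + 0.92) / 2.920.
ρ_R = 0.880·2.920 − 0.84 − 0.92 = 0.810.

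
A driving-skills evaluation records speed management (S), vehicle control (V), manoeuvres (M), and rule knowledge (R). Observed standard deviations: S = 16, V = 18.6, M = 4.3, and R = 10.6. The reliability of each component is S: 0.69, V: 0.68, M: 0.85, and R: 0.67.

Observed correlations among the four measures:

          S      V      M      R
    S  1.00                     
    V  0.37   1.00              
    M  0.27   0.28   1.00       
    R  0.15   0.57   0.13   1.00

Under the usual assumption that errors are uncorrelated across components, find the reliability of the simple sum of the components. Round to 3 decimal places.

0.826

Var(S+V+M+R) = 16² + 18.6² + 4.3² + 10.6² + 2·[16·18.6·0.37 + 16·4.3·0.27 + 16·10.6·0.15 + 18.6·4.3·0.28 + 18.6·10.6·0.57 + 4.3·10.6·0.13] = 732.81 + 589.658 = 1322.47.
Under uncorrelated errors the observed covariances equal the true-score covariances, so only the own-variance terms attenuate.
True-score variance = [16²·0.69 + 18.6²·0.68 + 4.3²·0.85 + 10.6²·0.67] + 589.658 = 502.891 + 589.658 = 1092.55.
Reliability = 1092.55 / 1322.47 = 0.826.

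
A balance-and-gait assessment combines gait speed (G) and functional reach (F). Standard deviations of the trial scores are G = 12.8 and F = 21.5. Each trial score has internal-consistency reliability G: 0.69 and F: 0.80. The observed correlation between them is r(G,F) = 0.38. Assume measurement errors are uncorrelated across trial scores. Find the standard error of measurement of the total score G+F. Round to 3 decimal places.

11.968

Var(total) = 626.09 + 209.152 = 835.242.
True-score variance = 482.85 + 209.152 = 692.002, so reliability = 0.8285.
Error variance = 835.242 − 692.002 = 143.24; SEM = √143.24 = 11.968.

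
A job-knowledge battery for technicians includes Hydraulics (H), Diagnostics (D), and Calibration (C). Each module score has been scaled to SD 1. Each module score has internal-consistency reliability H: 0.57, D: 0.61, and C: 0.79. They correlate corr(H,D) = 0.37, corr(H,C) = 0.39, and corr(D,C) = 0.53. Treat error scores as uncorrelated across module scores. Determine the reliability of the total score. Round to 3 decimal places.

Var(H+D+C) = 3 + 2·[0.37 + 0.39 + 0.53] = 3 + 2.58 = 5.58.
Because errors are independent across components, Cov(Tᵢ,Tⱼ) = Cov(Xᵢ,Xⱼ); the off-diagonal part of the true-score variance is the same as above.
True-score variance = [0.57 + 0.61 + 0.79] + 2.58 = 1.97 + 2.58 = 4.55.
Reliability = 4.55 / 5.58 = 0.815.

0.815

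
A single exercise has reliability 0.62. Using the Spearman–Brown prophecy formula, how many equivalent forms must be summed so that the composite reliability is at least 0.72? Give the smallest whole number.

k ≥ ρ*(1−ρ₁)/(ρ₁(1−ρ*)) = 0.72·0.38 / (0.62·0.28) = 1.576.
Smallest integer k = 2.

2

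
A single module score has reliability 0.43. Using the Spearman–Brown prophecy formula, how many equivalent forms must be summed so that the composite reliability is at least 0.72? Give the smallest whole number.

k ≥ ρ*(1−ρ₁)/(ρ₁(1−ρ*)) = 0.72·0.57 / (0.43·0.28) = 3.409.
Smallest integer k = 4.

4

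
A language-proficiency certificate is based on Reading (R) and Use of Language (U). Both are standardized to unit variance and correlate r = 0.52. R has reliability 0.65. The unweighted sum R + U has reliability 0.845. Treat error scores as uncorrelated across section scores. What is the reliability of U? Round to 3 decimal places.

0.879

Var(R+U) = 2 + 2·0.52 = 3.040.
True-score variance = ρ_R + ρ_U + 2·0.52, so 0.845 = (0.65 + ρ_U + 1.04) / 3.040.
ρ_U = 0.845·3.040 − 0.65 − 1.04 = 0.879.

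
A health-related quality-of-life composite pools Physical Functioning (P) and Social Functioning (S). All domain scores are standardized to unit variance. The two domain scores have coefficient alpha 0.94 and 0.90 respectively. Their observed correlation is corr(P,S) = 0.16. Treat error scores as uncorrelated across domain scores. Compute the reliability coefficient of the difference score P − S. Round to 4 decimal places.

0.9048

Var(P−S) = 1 + 1 − 2·0.16 = 2 − 0.32 = 1.68.
With uncorrelated errors the cross-covariances are all true-score covariance, so they carry over unchanged; only the diagonal terms shrink to ρᵢσᵢ².
True-score variance = [0.94 + 0.90] − 0.32 = 1.84 − 0.32 = 1.52.
Reliability = 1.52 / 1.68 = 0.9048.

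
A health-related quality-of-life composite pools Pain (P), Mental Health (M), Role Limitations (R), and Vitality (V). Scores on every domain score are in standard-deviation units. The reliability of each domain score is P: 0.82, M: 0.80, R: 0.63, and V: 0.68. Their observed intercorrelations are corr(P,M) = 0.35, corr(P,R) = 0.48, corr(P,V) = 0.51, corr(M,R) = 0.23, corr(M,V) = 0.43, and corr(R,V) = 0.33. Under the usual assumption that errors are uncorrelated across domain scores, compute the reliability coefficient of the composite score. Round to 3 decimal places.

Var(P+M+R+V) = 4 + 2·[0.35 + 0.48 + 0.51 + 0.23 + 0.43 + 0.33] = 4 + 4.66 = 8.66.
Under uncorrelated errors the observed covariances equal the true-score covariances, so only the own-variance terms attenuate.
True-score variance = [0.82 + 0.80 + 0.63 + 0.68] + 4.66 = 2.93 + 4.66 = 7.59.
Reliability = 7.59 / 8.66 = 0.876.

0.876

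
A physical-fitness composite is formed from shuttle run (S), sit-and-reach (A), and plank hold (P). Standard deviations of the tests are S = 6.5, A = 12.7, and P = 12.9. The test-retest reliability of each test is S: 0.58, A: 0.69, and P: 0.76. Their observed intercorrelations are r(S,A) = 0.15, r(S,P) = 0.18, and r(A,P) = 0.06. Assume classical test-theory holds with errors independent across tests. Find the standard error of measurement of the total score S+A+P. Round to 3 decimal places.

10.377

Var(total) = 369.95 + 74.6106 = 444.561.
True-score variance = 262.267 + 74.6106 = 336.877, so reliability = 0.7578.
Error variance = 444.561 − 336.877 = 107.683; SEM = √107.683 = 10.377.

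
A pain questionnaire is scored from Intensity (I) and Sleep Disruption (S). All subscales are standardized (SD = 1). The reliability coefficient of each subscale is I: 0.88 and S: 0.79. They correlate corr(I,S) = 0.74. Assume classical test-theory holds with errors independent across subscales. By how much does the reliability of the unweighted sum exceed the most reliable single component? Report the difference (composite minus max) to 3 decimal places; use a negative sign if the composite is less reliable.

0.025

Var(sum) = 2 + 1.48 = 3.48; true-score variance = 1.67 + 1.48 = 3.15; composite reliability = 0.9052.
Max component reliability = 0.8800.
Difference = 0.9052 − 0.8800 = 0.025.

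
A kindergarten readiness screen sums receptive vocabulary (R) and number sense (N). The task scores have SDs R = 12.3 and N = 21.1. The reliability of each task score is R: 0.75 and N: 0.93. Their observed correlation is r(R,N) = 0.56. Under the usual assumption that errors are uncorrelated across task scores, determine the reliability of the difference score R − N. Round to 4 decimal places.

0.7744

Var(R−N) = 12.3² + 21.1² − 2·12.3·21.1·0.56 = 596.5 − 290.674 = 305.826.
With uncorrelated errors the cross-covariances are all true-score covariance, so they carry over unchanged; only the diagonal terms shrink to ρᵢσᵢ².
True-score variance = [12.3²·0.75 + 21.1²·0.93] − 290.674 = 527.513 − 290.674 = 236.839.
Reliability = 236.839 / 305.826 = 0.7744.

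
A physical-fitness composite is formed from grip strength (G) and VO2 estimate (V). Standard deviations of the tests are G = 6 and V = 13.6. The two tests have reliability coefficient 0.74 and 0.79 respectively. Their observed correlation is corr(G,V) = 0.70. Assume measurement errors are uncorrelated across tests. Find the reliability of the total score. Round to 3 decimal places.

0.856

Var(G+V) = 6² + 13.6² + 2·[6·13.6·0.70] = 220.96 + 114.24 = 335.2.
Under uncorrelated errors the observed covariances equal the true-score covariances, so only the own-variance terms attenuate.
True-score variance = [6²·0.74 + 13.6²·0.79] + 114.24 = 172.758 + 114.24 = 286.998.
Reliability = 286.998 / 335.2 = 0.856.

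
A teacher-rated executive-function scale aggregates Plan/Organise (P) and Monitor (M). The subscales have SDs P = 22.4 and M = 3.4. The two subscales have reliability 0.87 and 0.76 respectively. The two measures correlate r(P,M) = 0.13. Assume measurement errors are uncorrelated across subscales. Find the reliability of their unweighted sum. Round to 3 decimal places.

0.872

Var(P+M) = 22.4² + 3.4² + 2·[22.4·3.4·0.13] = 513.32 + 19.8016 = 533.122.
Because errors are independent across components, Cov(Tᵢ,Tⱼ) = Cov(Xᵢ,Xⱼ); the off-diagonal part of the true-score variance is the same as above.
True-score variance = [22.4²·0.87 + 3.4²·0.76] + 19.8016 = 445.317 + 19.8016 = 465.118.
Reliability = 465.118 / 533.122 = 0.872.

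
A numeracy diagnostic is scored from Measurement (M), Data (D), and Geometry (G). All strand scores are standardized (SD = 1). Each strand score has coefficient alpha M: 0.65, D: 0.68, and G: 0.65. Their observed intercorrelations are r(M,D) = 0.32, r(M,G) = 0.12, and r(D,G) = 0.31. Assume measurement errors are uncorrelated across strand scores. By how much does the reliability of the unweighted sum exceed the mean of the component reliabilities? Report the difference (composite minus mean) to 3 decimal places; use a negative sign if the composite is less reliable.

0.113

Var(sum) = 3 + 1.5 = 4.5; true-score variance = 1.98 + 1.5 = 3.48; composite reliability = 0.7733.
Mean component reliability = 0.6600.
Difference = 0.7733 − 0.6600 = 0.113.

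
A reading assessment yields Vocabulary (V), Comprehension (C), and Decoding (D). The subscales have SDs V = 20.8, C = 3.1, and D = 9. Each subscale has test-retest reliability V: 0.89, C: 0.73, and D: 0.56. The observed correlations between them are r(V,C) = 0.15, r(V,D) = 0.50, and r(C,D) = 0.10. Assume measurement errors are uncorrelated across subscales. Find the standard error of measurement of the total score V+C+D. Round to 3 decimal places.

9.264

Var(total) = 523.25 + 212.124 = 735.374.
True-score variance = 437.425 + 212.124 = 649.549, so reliability = 0.8833.
Error variance = 735.374 − 649.549 = 85.8251; SEM = √85.8251 = 9.264.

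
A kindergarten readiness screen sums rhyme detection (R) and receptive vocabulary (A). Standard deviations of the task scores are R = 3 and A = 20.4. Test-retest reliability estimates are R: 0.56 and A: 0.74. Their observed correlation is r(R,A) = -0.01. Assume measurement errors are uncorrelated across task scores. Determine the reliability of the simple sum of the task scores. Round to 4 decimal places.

Var(R+A) = 3² + 20.4² + 2·[3·20.4·(-0.01)] = 425.16 − 1.224 = 423.936.
Because errors are independent across components, Cov(Tᵢ,Tⱼ) = Cov(Xᵢ,Xⱼ); the off-diagonal part of the true-score variance is the same as above.
True-score variance = [3²·0.56 + 20.4²·0.74] − 1.224 = 312.998 − 1.224 = 311.774.
Reliability = 311.774 / 423.936 = 0.7354.

0.7354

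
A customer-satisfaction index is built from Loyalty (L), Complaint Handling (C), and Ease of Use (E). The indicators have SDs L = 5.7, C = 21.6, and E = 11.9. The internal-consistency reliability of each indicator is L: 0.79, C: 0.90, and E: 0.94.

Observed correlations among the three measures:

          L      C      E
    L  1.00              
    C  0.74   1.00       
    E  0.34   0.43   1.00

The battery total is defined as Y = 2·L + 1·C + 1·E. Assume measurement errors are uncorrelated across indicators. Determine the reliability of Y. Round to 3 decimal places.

0.942

Var(Y) = 2²·5.7² + 21.6² + 11.9² + 2·[2·5.7·21.6·0.74 + 2·5.7·11.9·0.34 + 21.6·11.9·0.43] = 738.13 + 677.738 = 1415.87.
With uncorrelated errors the cross-covariances are all true-score covariance, so they carry over unchanged; only the diagonal terms shrink to ρᵢσᵢ².
True-score variance = [2²·5.7²·0.79 + 21.6²·0.90 + 11.9²·0.94] + 677.738 = 655.686 + 677.738 = 1333.42.
Reliability = 1333.42 / 1415.87 = 0.942.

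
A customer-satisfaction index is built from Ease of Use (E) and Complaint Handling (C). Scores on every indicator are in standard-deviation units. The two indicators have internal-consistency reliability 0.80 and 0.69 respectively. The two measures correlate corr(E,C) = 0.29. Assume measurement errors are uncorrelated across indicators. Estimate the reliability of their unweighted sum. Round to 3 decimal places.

Var(E+C) = 2 + 2·[0.29] = 2 + 0.58 = 2.58.
Under uncorrelated errors the observed covariances equal the true-score covariances, so only the own-variance terms attenuate.
True-score variance = [0.80 + 0.69] + 0.58 = 1.49 + 0.58 = 2.07.
Reliability = 2.07 / 2.58 = 0.802.

0.802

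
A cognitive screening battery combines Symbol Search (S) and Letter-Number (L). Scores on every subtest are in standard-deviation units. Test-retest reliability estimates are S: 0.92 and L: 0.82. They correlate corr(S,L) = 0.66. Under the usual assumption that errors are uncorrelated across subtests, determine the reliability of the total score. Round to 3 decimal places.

Var(S+L) = 2 + 2·[0.66] = 2 + 1.32 = 3.32.
Because errors are independent across components, Cov(Tᵢ,Tⱼ) = Cov(Xᵢ,Xⱼ); the off-diagonal part of the true-score variance is the same as above.
True-score variance = [0.92 + 0.82] + 1.32 = 1.74 + 1.32 = 3.06.
Reliability = 3.06 / 3.32 = 0.922.

0.922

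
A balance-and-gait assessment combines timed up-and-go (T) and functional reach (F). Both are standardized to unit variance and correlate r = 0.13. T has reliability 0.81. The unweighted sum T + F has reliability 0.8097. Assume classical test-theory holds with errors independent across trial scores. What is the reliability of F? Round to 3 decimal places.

0.760

Var(T+F) = 2 + 2·0.13 = 2.260.
True-score variance = ρ_T + ρ_F + 2·0.13, so 0.8097 = (0.81 + ρ_F + 0.26) / 2.260.
ρ_F = 0.8097·2.260 − 0.81 − 0.26 = 0.760.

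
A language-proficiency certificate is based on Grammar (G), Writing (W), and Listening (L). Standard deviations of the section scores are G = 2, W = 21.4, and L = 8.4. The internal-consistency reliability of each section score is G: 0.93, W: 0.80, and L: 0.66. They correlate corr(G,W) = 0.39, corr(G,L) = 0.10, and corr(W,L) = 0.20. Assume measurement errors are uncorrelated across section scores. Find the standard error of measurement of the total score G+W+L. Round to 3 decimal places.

Var(total) = 532.52 + 108.648 = 641.168.
True-score variance = 416.658 + 108.648 = 525.306, so reliability = 0.8193.
Error variance = 641.168 − 525.306 = 115.862; SEM = √115.862 = 10.764.

10.764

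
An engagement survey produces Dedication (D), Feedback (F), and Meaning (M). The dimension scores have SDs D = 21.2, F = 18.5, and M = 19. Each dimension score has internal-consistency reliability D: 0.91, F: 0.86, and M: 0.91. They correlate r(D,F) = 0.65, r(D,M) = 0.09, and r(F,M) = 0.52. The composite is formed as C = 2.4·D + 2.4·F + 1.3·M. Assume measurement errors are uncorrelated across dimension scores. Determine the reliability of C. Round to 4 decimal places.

0.9405

Var(C) = 2.4²·21.2² + 2.4²·18.5² + 1.3²·19² + 2·[5.76·21.2·18.5·0.65 + 3.12·21.2·19·0.09 + 3.12·18.5·19·0.52] = 5170.22 + 4303.55 = 9473.78.
Because errors are independent across components, Cov(Tᵢ,Tⱼ) = Cov(Xᵢ,Xⱼ); the off-diagonal part of the true-score variance is the same as above.
True-score variance = [2.4²·21.2²·0.91 + 2.4²·18.5²·0.86 + 1.3²·19²·0.91] + 4303.55 = 4606.34 + 4303.55 = 8909.89.
Reliability = 8909.89 / 9473.78 = 0.9405.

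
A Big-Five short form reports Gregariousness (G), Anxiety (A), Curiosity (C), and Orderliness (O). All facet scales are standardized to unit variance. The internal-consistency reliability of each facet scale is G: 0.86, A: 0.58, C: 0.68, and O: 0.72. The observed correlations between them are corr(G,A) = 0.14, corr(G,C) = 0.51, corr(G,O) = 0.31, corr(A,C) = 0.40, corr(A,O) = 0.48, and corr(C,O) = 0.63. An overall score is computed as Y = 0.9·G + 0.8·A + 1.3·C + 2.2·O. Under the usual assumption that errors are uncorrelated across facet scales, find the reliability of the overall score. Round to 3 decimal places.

0.864

Var(Y) = 0.9² + 0.8² + 1.3² + 2.2² + 2·[0.72·0.14 + 1.17·0.51 + 1.98·0.31 + 1.04·0.40 + 1.76·0.48 + 2.86·0.63] = 7.98 + 8.7478 = 16.7278.
Because errors are independent across components, Cov(Tᵢ,Tⱼ) = Cov(Xᵢ,Xⱼ); the off-diagonal part of the true-score variance is the same as above.
True-score variance = [0.9²·0.86 + 0.8²·0.58 + 1.3²·0.68 + 2.2²·0.72] + 8.7478 = 5.7018 + 8.7478 = 14.4496.
Reliability = 14.4496 / 16.7278 = 0.864.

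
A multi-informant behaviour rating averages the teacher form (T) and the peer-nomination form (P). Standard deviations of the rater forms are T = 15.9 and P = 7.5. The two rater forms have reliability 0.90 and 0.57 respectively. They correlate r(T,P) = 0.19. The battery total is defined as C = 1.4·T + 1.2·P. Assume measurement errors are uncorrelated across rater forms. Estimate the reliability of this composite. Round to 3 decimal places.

0.871

Var(C) = 1.4²·15.9² + 1.2²·7.5² + 2·[1.68·15.9·7.5·0.19] = 576.508 + 76.1292 = 652.637.
Under uncorrelated errors the observed covariances equal the true-score covariances, so only the own-variance terms attenuate.
True-score variance = [1.4²·15.9²·0.90 + 1.2²·7.5²·0.57] + 76.1292 = 492.127 + 76.1292 = 568.256.
Reliability = 568.256 / 652.637 = 0.871.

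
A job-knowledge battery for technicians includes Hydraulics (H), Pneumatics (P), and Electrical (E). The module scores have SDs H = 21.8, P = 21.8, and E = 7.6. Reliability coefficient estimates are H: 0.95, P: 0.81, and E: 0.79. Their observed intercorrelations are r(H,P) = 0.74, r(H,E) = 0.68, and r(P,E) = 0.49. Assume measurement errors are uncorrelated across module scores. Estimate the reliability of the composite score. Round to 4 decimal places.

0.9399

Var(H+P+E) = 21.8² + 21.8² + 7.6² + 2·[21.8·21.8·0.74 + 21.8·7.6·0.68 + 21.8·7.6·0.49] = 1008.24 + 1091.05 = 2099.29.
Because errors are independent across components, Cov(Tᵢ,Tⱼ) = Cov(Xᵢ,Xⱼ); the off-diagonal part of the true-score variance is the same as above.
True-score variance = [21.8²·0.95 + 21.8²·0.81 + 7.6²·0.79] + 1091.05 = 882.053 + 1091.05 = 1973.1.
Reliability = 1973.1 / 2099.29 = 0.9399.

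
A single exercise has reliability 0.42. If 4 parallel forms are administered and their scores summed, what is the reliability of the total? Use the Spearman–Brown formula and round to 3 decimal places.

0.743

ρ_k = kρ / (1 + (k−1)ρ) = 4·0.42 / (1 + 3·0.42) = 1.680 / 2.260 = 0.743.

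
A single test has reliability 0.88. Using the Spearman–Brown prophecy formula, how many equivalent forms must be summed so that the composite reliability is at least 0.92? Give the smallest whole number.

k ≥ ρ*(1−ρ₁)/(ρ₁(1−ρ*)) = 0.92·0.12 / (0.88·0.08) = 1.568.
Smallest integer k = 2.

2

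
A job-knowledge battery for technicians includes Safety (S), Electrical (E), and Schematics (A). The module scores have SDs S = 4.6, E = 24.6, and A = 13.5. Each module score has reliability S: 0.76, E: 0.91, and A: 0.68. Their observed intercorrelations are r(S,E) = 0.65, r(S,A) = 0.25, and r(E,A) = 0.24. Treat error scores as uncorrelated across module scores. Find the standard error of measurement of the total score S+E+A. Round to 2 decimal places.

Var(total) = 808.57 + 337.566 = 1146.14.
True-score variance = 690.707 + 337.566 = 1028.27, so reliability = 0.8972.
Error variance = 1146.14 − 1028.27 = 117.863; SEM = √117.863 = 10.86.

10.86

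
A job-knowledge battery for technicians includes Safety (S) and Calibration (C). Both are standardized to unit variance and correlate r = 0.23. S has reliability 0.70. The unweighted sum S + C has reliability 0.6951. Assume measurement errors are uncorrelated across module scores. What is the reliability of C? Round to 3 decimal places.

Var(S+C) = 2 + 2·0.23 = 2.460.
True-score variance = ρ_S + ρ_C + 2·0.23, so 0.6951 = (0.70 + ρ_C + 0.46) / 2.460.
ρ_C = 0.6951·2.460 − 0.70 − 0.46 = 0.550.

0.550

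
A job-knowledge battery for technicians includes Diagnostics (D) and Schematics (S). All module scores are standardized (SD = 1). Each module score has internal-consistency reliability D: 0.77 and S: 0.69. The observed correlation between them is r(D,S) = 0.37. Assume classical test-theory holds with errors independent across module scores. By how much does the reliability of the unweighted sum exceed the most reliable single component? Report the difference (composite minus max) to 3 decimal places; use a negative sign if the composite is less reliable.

0.033

Var(sum) = 2 + 0.74 = 2.74; true-score variance = 1.46 + 0.74 = 2.2; composite reliability = 0.8029.
Max component reliability = 0.7700.
Difference = 0.8029 − 0.7700 = 0.033.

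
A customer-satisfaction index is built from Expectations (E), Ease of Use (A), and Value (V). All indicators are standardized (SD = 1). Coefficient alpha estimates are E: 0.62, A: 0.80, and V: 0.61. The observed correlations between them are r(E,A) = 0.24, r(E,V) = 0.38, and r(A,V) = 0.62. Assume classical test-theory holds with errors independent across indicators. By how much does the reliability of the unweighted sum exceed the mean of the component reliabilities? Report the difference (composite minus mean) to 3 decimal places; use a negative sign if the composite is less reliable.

Var(sum) = 3 + 2.48 = 5.48; true-score variance = 2.03 + 2.48 = 4.51; composite reliability = 0.8230.
Mean component reliability = 0.6767.
Difference = 0.8230 − 0.6767 = 0.146.

0.146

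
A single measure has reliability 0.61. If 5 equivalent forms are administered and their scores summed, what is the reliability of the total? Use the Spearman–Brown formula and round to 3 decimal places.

0.887

ρ_k = kρ / (1 + (k−1)ρ) = 5·0.61 / (1 + 4·0.61) = 3.050 / 3.440 = 0.887.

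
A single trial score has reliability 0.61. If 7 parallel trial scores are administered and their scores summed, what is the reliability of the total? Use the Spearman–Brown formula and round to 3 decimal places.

0.916

ρ_k = kρ / (1 + (k−1)ρ) = 7·0.61 / (1 + 6·0.61) = 4.270 / 4.660 = 0.916.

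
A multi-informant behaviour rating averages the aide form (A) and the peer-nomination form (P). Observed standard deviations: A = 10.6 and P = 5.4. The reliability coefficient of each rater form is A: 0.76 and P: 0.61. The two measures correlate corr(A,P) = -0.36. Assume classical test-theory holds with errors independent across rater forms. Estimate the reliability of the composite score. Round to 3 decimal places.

0.618

Var(A+P) = 10.6² + 5.4² + 2·[10.6·5.4·(-0.36)] = 141.52 − 41.2128 = 100.307.
With uncorrelated errors the cross-covariances are all true-score covariance, so they carry over unchanged; only the diagonal terms shrink to ρᵢσᵢ².
True-score variance = [10.6²·0.76 + 5.4²·0.61] − 41.2128 = 103.181 − 41.2128 = 61.9684.
Reliability = 61.9684 / 100.307 = 0.618.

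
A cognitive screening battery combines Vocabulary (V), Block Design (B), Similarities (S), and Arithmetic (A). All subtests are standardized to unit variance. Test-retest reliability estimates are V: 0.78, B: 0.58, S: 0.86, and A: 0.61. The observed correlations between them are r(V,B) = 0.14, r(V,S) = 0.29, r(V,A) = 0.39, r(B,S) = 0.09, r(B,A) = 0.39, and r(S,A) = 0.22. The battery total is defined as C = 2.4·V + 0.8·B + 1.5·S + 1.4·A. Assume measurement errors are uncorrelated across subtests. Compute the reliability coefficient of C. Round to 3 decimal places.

Var(C) = 2.4² + 0.8² + 1.5² + 1.4² + 2·[1.92·0.14 + 3.6·0.29 + 3.36·0.39 + 1.2·0.09 + 1.12·0.39 + 2.1·0.22] = 10.61 + 7.26 = 17.87.
Because errors are independent across components, Cov(Tᵢ,Tⱼ) = Cov(Xᵢ,Xⱼ); the off-diagonal part of the true-score variance is the same as above.
True-score variance = [2.4²·0.78 + 0.8²·0.58 + 1.5²·0.86 + 1.4²·0.61] + 7.26 = 7.9946 + 7.26 = 15.2546.
Reliability = 15.2546 / 17.87 = 0.854.

0.854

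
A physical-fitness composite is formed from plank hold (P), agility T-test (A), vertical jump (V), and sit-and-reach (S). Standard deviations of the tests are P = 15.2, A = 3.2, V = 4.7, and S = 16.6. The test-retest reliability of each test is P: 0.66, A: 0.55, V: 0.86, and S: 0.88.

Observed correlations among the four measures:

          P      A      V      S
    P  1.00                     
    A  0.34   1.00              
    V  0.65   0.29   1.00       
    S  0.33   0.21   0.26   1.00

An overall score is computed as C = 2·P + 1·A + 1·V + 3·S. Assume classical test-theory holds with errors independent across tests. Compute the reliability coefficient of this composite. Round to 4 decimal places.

Var(C) = 2²·15.2² + 3.2² + 4.7² + 3²·16.6² + 2·[2·15.2·3.2·0.34 + 2·15.2·4.7·0.65 + 6·15.2·16.6·0.33 + 3.2·4.7·0.29 + 3·3.2·16.6·0.21 + 3·4.7·16.6·0.26] = 3436.53 + 1448.45 = 4884.98.
With uncorrelated errors the cross-covariances are all true-score covariance, so they carry over unchanged; only the diagonal terms shrink to ρᵢσᵢ².
True-score variance = [2²·15.2²·0.66 + 3.2²·0.55 + 4.7²·0.86 + 3²·16.6²·0.88] + 1448.45 = 2817.01 + 1448.45 = 4265.46.
Reliability = 4265.46 / 4884.98 = 0.8732.

0.8732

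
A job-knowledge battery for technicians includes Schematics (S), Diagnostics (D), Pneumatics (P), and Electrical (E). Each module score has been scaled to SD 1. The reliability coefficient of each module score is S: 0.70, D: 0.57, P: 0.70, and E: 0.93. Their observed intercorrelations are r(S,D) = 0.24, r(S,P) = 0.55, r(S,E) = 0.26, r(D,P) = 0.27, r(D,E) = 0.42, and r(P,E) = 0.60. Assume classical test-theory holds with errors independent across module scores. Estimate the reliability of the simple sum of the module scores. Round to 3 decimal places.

Var(S+D+P+E) = 4 + 2·[0.24 + 0.55 + 0.26 + 0.27 + 0.42 + 0.60] = 4 + 4.68 = 8.68.
Because errors are independent across components, Cov(Tᵢ,Tⱼ) = Cov(Xᵢ,Xⱼ); the off-diagonal part of the true-score variance is the same as above.
True-score variance = [0.70 + 0.57 + 0.70 + 0.93] + 4.68 = 2.9 + 4.68 = 7.58.
Reliability = 7.58 / 8.68 = 0.873.

0.873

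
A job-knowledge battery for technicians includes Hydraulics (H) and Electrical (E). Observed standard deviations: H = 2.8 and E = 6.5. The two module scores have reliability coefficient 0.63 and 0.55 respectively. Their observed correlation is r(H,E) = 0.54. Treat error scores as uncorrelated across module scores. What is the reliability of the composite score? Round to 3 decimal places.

0.686

Var(H+E) = 2.8² + 6.5² + 2·[2.8·6.5·0.54] = 50.09 + 19.656 = 69.746.
With uncorrelated errors the cross-covariances are all true-score covariance, so they carry over unchanged; only the diagonal terms shrink to ρᵢσᵢ².
True-score variance = [2.8²·0.63 + 6.5²·0.55] + 19.656 = 28.1767 + 19.656 = 47.8327.
Reliability = 47.8327 / 69.746 = 0.686.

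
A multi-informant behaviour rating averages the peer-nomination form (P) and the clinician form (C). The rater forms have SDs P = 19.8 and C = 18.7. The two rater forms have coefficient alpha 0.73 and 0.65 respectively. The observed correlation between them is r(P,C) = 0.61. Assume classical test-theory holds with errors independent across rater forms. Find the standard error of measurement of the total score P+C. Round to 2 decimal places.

15.11

Var(total) = 741.73 + 451.717 = 1193.45.
True-score variance = 513.488 + 451.717 = 965.205, so reliability = 0.8088.
Error variance = 1193.45 − 965.205 = 228.242; SEM = √228.242 = 15.11.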